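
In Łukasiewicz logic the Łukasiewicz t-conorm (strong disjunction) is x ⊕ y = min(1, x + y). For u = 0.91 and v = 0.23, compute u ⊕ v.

1.00

u ⊕ v = min(1, 0.91 + 0.23) = min(1, 1.14) = 1.00
For comparison, the Gödel t-conorm max(x, y) would give 0.91.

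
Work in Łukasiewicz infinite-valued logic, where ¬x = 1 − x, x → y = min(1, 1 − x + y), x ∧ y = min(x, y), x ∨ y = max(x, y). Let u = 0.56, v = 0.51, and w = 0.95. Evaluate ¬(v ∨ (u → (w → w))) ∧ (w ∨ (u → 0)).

w → w = min(1, 1 − 0.95 + 0.95) = min(1, 1.00) = 1.00
u → (w → w) = min(1, 1 − 0.56 + 1.00) = min(1, 1.44) = 1.00
v ∨ (u → (w → w)) = max(0.51, 1.00) = 1.00
¬(v ∨ (u → (w → w))) = 1 − 1.00 = 0.00
u → 0 = min(1, 1 − 0.56 + 0.00) = min(1, 0.44) = 0.44
w ∨ (u → 0) = max(0.95, 0.44) = 0.95
¬(v ∨ (u → (w → w))) ∧ (w ∨ (u → 0)) = min(0.00, 0.95) = 0.00

0.00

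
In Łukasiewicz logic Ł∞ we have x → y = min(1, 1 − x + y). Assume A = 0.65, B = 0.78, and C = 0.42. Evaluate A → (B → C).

B → C = min(1, 1 − 0.78 + 0.42) = min(1, 0.64) = 0.64
A → (B → C) = min(1, 1 − 0.65 + 0.64) = min(1, 0.99) = 0.99

0.99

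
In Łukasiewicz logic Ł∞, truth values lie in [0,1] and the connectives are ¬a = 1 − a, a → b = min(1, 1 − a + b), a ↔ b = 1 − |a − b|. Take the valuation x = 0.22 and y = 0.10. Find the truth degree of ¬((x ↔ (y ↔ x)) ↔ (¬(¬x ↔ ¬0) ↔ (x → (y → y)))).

0.12

y ↔ x = 1 − |0.10 − 0.22| = 1 − 0.12 = 0.88
x ↔ (y ↔ x) = 1 − |0.22 − 0.88| = 1 − 0.66 = 0.34
¬x = 1 − 0.22 = 0.78
¬0 = 1 − 0.00 = 1.00
¬x ↔ ¬0 = 1 − |0.78 − 1.00| = 1 − 0.22 = 0.78
¬(¬x ↔ ¬0) = 1 − 0.78 = 0.22
y → y = min(1, 1 − 0.10 + 0.10) = min(1, 1.00) = 1.00
x → (y → y) = min(1, 1 − 0.22 + 1.00) = min(1, 1.78) = 1.00
¬(¬x ↔ ¬0) ↔ (x → (y → y)) = 1 − |0.22 − 1.00| = 1 − 0.78 = 0.22
(x ↔ (y ↔ x)) ↔ (¬(¬x ↔ ¬0) ↔ (x → (y → y))) = 1 − |0.34 − 0.22| = 1 − 0.12 = 0.88
¬((x ↔ (y ↔ x)) ↔ (¬(¬x ↔ ¬0) ↔ (x → (y → y)))) = 1 − 0.88 = 0.12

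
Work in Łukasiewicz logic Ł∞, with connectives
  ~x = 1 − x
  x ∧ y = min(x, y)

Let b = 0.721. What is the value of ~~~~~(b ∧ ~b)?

0.721

~b = 1 − 0.721 = 0.279
b ∧ ~b = min(0.721, 0.279) = 0.279
~(b ∧ ~b) = 1 − 0.279 = 0.721
~~(b ∧ ~b) = 1 − 0.721 = 0.279
~~~(b ∧ ~b) = 1 − 0.279 = 0.721
~~~~(b ∧ ~b) = 1 − 0.721 = 0.279
~~~~~(b ∧ ~b) = 1 − 0.279 = 0.721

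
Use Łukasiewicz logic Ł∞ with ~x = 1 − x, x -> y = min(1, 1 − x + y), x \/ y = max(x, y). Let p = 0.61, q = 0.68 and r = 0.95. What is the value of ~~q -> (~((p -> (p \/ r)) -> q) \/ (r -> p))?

~q = 1 − 0.68 = 0.32
~~q = 1 − 0.32 = 0.68
p \/ r = max(0.61, 0.95) = 0.95
p -> (p \/ r) = min(1, 1 − 0.61 + 0.95) = min(1, 1.34) = 1.00
(p -> (p \/ r)) -> q = min(1, 1 − 1.00 + 0.68) = min(1, 0.68) = 0.68
~((p -> (p \/ r)) -> q) = 1 − 0.68 = 0.32
r -> p = min(1, 1 − 0.95 + 0.61) = min(1, 0.66) = 0.66
~((p -> (p \/ r)) -> q) \/ (r -> p) = max(0.32, 0.66) = 0.66
~~q -> (~((p -> (p \/ r)) -> q) \/ (r -> p)) = min(1, 1 − 0.68 + 0.66) = min(1, 0.98) = 0.98

0.98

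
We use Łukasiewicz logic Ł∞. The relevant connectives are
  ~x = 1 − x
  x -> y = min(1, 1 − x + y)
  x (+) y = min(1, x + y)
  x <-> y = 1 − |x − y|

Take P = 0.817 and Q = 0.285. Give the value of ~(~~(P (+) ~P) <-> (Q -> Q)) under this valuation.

~P = 1 − 0.817 = 0.183
P (+) ~P = min(1, 0.817 + 0.183) = min(1, 1.000) = 1.000
~(P (+) ~P) = 1 − 1.000 = 0.000
~~(P (+) ~P) = 1 − 0.000 = 1.000
Q -> Q = min(1, 1 − 0.285 + 0.285) = min(1, 1.000) = 1.000
~~(P (+) ~P) <-> (Q -> Q) = 1 − |1.000 − 1.000| = 1 − 0.000 = 1.000
~(~~(P (+) ~P) <-> (Q -> Q)) = 1 − 1.000 = 0.000

0.000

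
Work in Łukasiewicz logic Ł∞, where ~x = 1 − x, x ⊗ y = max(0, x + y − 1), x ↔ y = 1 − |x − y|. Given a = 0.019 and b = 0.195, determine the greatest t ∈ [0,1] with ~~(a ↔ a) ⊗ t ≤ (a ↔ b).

a ↔ a = 1 − |0.019 − 0.019| = 1 − 0.000 = 1.000
~(a ↔ a) = 1 − 1.000 = 0.000
~~(a ↔ a) = 1 − 0.000 = 1.000
So the left factor is ~~(a ↔ a) = 1.000.
a ↔ b = 1 − |0.019 − 0.195| = 1 − 0.176 = 0.824
So the right-hand bound is a ↔ b = 0.824.
The residuum of the Łukasiewicz t-norm gives the supremum: min(1, 1 − 1.000 + 0.824).
1 − 1.000 + 0.824 = 0.824, so t = min(1, 0.824) = 0.824.
Check: 1.000 ⊗ 0.824 = max(0, 0.824) = 0.824 ≤ 0.824.

0.824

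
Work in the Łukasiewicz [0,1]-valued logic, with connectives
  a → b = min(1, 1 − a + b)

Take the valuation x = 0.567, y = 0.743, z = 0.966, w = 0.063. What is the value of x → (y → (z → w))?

0.787

z → w = min(1, 1 − 0.966 + 0.063) = min(1, 0.097) = 0.097
y → (z → w) = min(1, 1 − 0.743 + 0.097) = min(1, 0.354) = 0.354
x → (y → (z → w)) = min(1, 1 − 0.567 + 0.354) = min(1, 0.787) = 0.787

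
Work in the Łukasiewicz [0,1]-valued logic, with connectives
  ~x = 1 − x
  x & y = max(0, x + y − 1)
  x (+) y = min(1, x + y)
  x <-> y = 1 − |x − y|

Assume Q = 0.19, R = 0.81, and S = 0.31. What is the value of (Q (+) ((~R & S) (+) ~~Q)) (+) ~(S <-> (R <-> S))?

0.57

~R = 1 − 0.81 = 0.19
~R & S = max(0, 0.19 + 0.31 − 1) = max(0, -0.50) = 0.00
~Q = 1 − 0.19 = 0.81
~~Q = 1 − 0.81 = 0.19
(~R & S) (+) ~~Q = min(1, 0.00 + 0.19) = min(1, 0.19) = 0.19
Q (+) ((~R & S) (+) ~~Q) = min(1, 0.19 + 0.19) = min(1, 0.38) = 0.38
R <-> S = 1 − |0.81 − 0.31| = 1 − 0.50 = 0.50
S <-> (R <-> S) = 1 − |0.31 − 0.50| = 1 − 0.19 = 0.81
~(S <-> (R <-> S)) = 1 − 0.81 = 0.19
(Q (+) ((~R & S) (+) ~~Q)) (+) ~(S <-> (R <-> S)) = min(1, 0.38 + 0.19) = min(1, 0.57) = 0.57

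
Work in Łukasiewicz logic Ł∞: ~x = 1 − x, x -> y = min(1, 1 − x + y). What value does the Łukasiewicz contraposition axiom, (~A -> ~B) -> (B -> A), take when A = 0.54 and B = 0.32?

~A = 1 − 0.54 = 0.46
~B = 1 − 0.32 = 0.68
~A -> ~B = min(1, 1 − 0.46 + 0.68) = min(1, 1.22) = 1.00
B -> A = min(1, 1 − 0.32 + 0.54) = min(1, 1.22) = 1.00
(~A -> ~B) -> (B -> A) = min(1, 1 − 1.00 + 1.00) = min(1, 1.00) = 1.00
(As expected: an axiom of Ł∞, always 1.)

1.00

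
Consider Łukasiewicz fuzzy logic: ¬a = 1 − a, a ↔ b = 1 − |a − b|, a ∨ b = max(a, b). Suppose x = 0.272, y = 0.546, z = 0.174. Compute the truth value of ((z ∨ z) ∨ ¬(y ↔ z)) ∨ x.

0.372

z ∨ z = max(0.174, 0.174) = 0.174
y ↔ z = 1 − |0.546 − 0.174| = 1 − 0.372 = 0.628
¬(y ↔ z) = 1 − 0.628 = 0.372
(z ∨ z) ∨ ¬(y ↔ z) = max(0.174, 0.372) = 0.372
((z ∨ z) ∨ ¬(y ↔ z)) ∨ x = max(0.372, 0.272) = 0.372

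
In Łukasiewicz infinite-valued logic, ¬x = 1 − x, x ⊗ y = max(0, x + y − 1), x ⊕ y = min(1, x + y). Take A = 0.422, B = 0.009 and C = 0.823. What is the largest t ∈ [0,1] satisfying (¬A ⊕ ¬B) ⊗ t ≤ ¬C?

¬A = 1 − 0.422 = 0.578
¬B = 1 − 0.009 = 0.991
¬A ⊕ ¬B = min(1, 0.578 + 0.991) = min(1, 1.569) = 1.000
So the left factor is ¬A ⊕ ¬B = 1.000.
¬C = 1 − 0.823 = 0.177
So the right-hand bound is ¬C = 0.177.
The residuum of the Łukasiewicz t-norm gives the supremum: min(1, 1 − 1.000 + 0.177).
1 − 1.000 + 0.177 = 0.177, so t = min(1, 0.177) = 0.177.
Check: 1.000 ⊗ 0.177 = max(0, 0.177) = 0.177 ≤ 0.177.

0.177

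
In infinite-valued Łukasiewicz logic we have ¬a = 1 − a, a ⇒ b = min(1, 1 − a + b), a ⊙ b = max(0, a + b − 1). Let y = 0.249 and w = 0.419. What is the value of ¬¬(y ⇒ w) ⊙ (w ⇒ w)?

1.000

y ⇒ w = min(1, 1 − 0.249 + 0.419) = min(1, 1.170) = 1.000
¬(y ⇒ w) = 1 − 1.000 = 0.000
¬¬(y ⇒ w) = 1 − 0.000 = 1.000
w ⇒ w = min(1, 1 − 0.419 + 0.419) = min(1, 1.000) = 1.000
¬¬(y ⇒ w) ⊙ (w ⇒ w) = max(0, 1.000 + 1.000 − 1) = max(0, 1.000) = 1.000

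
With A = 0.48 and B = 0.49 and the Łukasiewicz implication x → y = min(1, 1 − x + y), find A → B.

A → B = min(1, 1 − 0.48 + 0.49) = min(1, 1.01) = 1.00
For comparison, the Gödel implication (1 if x ≤ y else y) would give 1.00.

1.00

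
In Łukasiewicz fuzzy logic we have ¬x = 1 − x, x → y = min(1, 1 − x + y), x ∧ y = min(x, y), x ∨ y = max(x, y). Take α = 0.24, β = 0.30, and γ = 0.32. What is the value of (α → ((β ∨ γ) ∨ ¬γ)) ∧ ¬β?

0.70

β ∨ γ = max(0.30, 0.32) = 0.32
¬γ = 1 − 0.32 = 0.68
(β ∨ γ) ∨ ¬γ = max(0.32, 0.68) = 0.68
α → ((β ∨ γ) ∨ ¬γ) = min(1, 1 − 0.24 + 0.68) = min(1, 1.44) = 1.00
¬β = 1 − 0.30 = 0.70
(α → ((β ∨ γ) ∨ ¬γ)) ∧ ¬β = min(1.00, 0.70) = 0.70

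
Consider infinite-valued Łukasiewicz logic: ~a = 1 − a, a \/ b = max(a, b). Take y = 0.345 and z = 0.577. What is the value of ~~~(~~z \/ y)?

0.423

~z = 1 − 0.577 = 0.423
~~z = 1 − 0.423 = 0.577
~~z \/ y = max(0.577, 0.345) = 0.577
~(~~z \/ y) = 1 − 0.577 = 0.423
~~(~~z \/ y) = 1 − 0.423 = 0.577
~~~(~~z \/ y) = 1 − 0.577 = 0.423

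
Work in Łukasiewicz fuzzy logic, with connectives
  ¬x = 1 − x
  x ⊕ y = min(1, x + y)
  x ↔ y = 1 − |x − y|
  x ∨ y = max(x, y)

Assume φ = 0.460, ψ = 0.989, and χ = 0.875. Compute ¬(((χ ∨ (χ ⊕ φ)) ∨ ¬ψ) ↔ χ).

χ ⊕ φ = min(1, 0.875 + 0.460) = min(1, 1.335) = 1.000
χ ∨ (χ ⊕ φ) = max(0.875, 1.000) = 1.000
¬ψ = 1 − 0.989 = 0.011
(χ ∨ (χ ⊕ φ)) ∨ ¬ψ = max(1.000, 0.011) = 1.000
((χ ∨ (χ ⊕ φ)) ∨ ¬ψ) ↔ χ = 1 − |1.000 − 0.875| = 1 − 0.125 = 0.875
¬(((χ ∨ (χ ⊕ φ)) ∨ ¬ψ) ↔ χ) = 1 − 0.875 = 0.125

0.125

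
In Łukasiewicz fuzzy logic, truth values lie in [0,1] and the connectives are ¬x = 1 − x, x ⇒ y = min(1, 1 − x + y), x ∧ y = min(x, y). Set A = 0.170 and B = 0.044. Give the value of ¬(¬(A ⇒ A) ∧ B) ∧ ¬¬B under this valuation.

0.044

A ⇒ A = min(1, 1 − 0.170 + 0.170) = min(1, 1.000) = 1.000
¬(A ⇒ A) = 1 − 1.000 = 0.000
¬(A ⇒ A) ∧ B = min(0.000, 0.044) = 0.000
¬(¬(A ⇒ A) ∧ B) = 1 − 0.000 = 1.000
¬B = 1 − 0.044 = 0.956
¬¬B = 1 − 0.956 = 0.044
¬(¬(A ⇒ A) ∧ B) ∧ ¬¬B = min(1.000, 0.044) = 0.044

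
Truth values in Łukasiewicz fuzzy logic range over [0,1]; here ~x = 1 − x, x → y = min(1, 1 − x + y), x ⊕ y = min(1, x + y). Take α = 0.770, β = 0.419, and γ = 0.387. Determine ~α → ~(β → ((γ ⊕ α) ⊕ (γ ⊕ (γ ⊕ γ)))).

0.770

~α = 1 − 0.770 = 0.230
γ ⊕ α = min(1, 0.387 + 0.770) = min(1, 1.157) = 1.000
γ ⊕ γ = min(1, 0.387 + 0.387) = min(1, 0.774) = 0.774
γ ⊕ (γ ⊕ γ) = min(1, 0.387 + 0.774) = min(1, 1.161) = 1.000
(γ ⊕ α) ⊕ (γ ⊕ (γ ⊕ γ)) = min(1, 1.000 + 1.000) = min(1, 2.000) = 1.000
β → ((γ ⊕ α) ⊕ (γ ⊕ (γ ⊕ γ))) = min(1, 1 − 0.419 + 1.000) = min(1, 1.581) = 1.000
~(β → ((γ ⊕ α) ⊕ (γ ⊕ (γ ⊕ γ)))) = 1 − 1.000 = 0.000
~α → ~(β → ((γ ⊕ α) ⊕ (γ ⊕ (γ ⊕ γ)))) = min(1, 1 − 0.230 + 0.000) = min(1, 0.770) = 0.770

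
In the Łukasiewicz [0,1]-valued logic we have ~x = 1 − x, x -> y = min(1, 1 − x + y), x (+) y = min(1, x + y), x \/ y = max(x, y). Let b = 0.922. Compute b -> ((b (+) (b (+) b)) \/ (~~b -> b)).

1.000

b (+) b = min(1, 0.922 + 0.922) = min(1, 1.844) = 1.000
b (+) (b (+) b) = min(1, 0.922 + 1.000) = min(1, 1.922) = 1.000
~b = 1 − 0.922 = 0.078
~~b = 1 − 0.078 = 0.922
~~b -> b = min(1, 1 − 0.922 + 0.922) = min(1, 1.000) = 1.000
(b (+) (b (+) b)) \/ (~~b -> b) = max(1.000, 1.000) = 1.000
b -> ((b (+) (b (+) b)) \/ (~~b -> b)) = min(1, 1 − 0.922 + 1.000) = min(1, 1.078) = 1.000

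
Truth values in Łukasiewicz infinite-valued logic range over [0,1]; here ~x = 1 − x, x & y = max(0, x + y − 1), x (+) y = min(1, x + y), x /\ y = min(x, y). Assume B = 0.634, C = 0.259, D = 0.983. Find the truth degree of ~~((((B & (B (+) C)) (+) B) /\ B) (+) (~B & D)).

B (+) C = min(1, 0.634 + 0.259) = min(1, 0.893) = 0.893
B & (B (+) C) = max(0, 0.634 + 0.893 − 1) = max(0, 0.527) = 0.527
(B & (B (+) C)) (+) B = min(1, 0.527 + 0.634) = min(1, 1.161) = 1.000
((B & (B (+) C)) (+) B) /\ B = min(1.000, 0.634) = 0.634
~B = 1 − 0.634 = 0.366
~B & D = max(0, 0.366 + 0.983 − 1) = max(0, 0.349) = 0.349
(((B & (B (+) C)) (+) B) /\ B) (+) (~B & D) = min(1, 0.634 + 0.349) = min(1, 0.983) = 0.983
~((((B & (B (+) C)) (+) B) /\ B) (+) (~B & D)) = 1 − 0.983 = 0.017
~~((((B & (B (+) C)) (+) B) /\ B) (+) (~B & D)) = 1 − 0.017 = 0.983

0.983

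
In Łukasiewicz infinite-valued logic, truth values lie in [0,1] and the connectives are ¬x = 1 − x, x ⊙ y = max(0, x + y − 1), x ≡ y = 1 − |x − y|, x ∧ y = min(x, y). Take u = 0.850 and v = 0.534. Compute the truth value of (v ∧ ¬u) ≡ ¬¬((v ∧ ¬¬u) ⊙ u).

¬u = 1 − 0.850 = 0.150
v ∧ ¬u = min(0.534, 0.150) = 0.150
¬¬u = 1 − 0.150 = 0.850
v ∧ ¬¬u = min(0.534, 0.850) = 0.534
(v ∧ ¬¬u) ⊙ u = max(0, 0.534 + 0.850 − 1) = max(0, 0.384) = 0.384
¬((v ∧ ¬¬u) ⊙ u) = 1 − 0.384 = 0.616
¬¬((v ∧ ¬¬u) ⊙ u) = 1 − 0.616 = 0.384
(v ∧ ¬u) ≡ ¬¬((v ∧ ¬¬u) ⊙ u) = 1 − |0.150 − 0.384| = 1 − 0.234 = 0.766

0.766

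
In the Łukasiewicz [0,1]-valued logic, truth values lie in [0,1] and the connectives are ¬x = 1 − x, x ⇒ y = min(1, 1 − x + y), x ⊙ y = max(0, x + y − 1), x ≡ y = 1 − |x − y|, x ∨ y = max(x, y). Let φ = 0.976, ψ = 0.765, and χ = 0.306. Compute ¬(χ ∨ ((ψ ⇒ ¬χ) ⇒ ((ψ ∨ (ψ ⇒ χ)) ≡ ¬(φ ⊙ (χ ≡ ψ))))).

0.211

¬χ = 1 − 0.306 = 0.694
ψ ⇒ ¬χ = min(1, 1 − 0.765 + 0.694) = min(1, 0.929) = 0.929
ψ ⇒ χ = min(1, 1 − 0.765 + 0.306) = min(1, 0.541) = 0.541
ψ ∨ (ψ ⇒ χ) = max(0.765, 0.541) = 0.765
χ ≡ ψ = 1 − |0.306 − 0.765| = 1 − 0.459 = 0.541
φ ⊙ (χ ≡ ψ) = max(0, 0.976 + 0.541 − 1) = max(0, 0.517) = 0.517
¬(φ ⊙ (χ ≡ ψ)) = 1 − 0.517 = 0.483
(ψ ∨ (ψ ⇒ χ)) ≡ ¬(φ ⊙ (χ ≡ ψ)) = 1 − |0.765 − 0.483| = 1 − 0.282 = 0.718
(ψ ⇒ ¬χ) ⇒ ((ψ ∨ (ψ ⇒ χ)) ≡ ¬(φ ⊙ (χ ≡ ψ))) = min(1, 1 − 0.929 + 0.718) = min(1, 0.789) = 0.789
χ ∨ ((ψ ⇒ ¬χ) ⇒ ((ψ ∨ (ψ ⇒ χ)) ≡ ¬(φ ⊙ (χ ≡ ψ)))) = max(0.306, 0.789) = 0.789
¬(χ ∨ ((ψ ⇒ ¬χ) ⇒ ((ψ ∨ (ψ ⇒ χ)) ≡ ¬(φ ⊙ (χ ≡ ψ))))) = 1 − 0.789 = 0.211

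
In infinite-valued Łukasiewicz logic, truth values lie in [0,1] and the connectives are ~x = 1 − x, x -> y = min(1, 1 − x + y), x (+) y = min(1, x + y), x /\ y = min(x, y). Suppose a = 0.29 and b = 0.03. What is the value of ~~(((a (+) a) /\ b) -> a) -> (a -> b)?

0.74

a (+) a = min(1, 0.29 + 0.29) = min(1, 0.58) = 0.58
(a (+) a) /\ b = min(0.58, 0.03) = 0.03
((a (+) a) /\ b) -> a = min(1, 1 − 0.03 + 0.29) = min(1, 1.26) = 1.00
~(((a (+) a) /\ b) -> a) = 1 − 1.00 = 0.00
~~(((a (+) a) /\ b) -> a) = 1 − 0.00 = 1.00
a -> b = min(1, 1 − 0.29 + 0.03) = min(1, 0.74) = 0.74
~~(((a (+) a) /\ b) -> a) -> (a -> b) = min(1, 1 − 1.00 + 0.74) = min(1, 0.74) = 0.74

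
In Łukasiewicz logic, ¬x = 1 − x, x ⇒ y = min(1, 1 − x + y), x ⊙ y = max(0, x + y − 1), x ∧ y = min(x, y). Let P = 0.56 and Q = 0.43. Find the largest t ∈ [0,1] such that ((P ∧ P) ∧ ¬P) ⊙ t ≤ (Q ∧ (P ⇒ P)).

0.99

P ∧ P = min(0.56, 0.56) = 0.56
¬P = 1 − 0.56 = 0.44
(P ∧ P) ∧ ¬P = min(0.56, 0.44) = 0.44
So the left factor is (P ∧ P) ∧ ¬P = 0.44.
P ⇒ P = min(1, 1 − 0.56 + 0.56) = min(1, 1.00) = 1.00
Q ∧ (P ⇒ P) = min(0.43, 1.00) = 0.43
So the right-hand bound is Q ∧ (P ⇒ P) = 0.43.
The residuum of the Łukasiewicz t-norm gives the supremum: min(1, 1 − 0.44 + 0.43).
1 − 0.44 + 0.43 = 0.99, so t = min(1, 0.99) = 0.99.
Check: 0.44 ⊙ 0.99 = max(0, 0.43) = 0.43 ≤ 0.43.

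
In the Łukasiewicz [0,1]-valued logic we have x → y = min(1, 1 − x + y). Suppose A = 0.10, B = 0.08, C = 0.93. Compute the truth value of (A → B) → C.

0.95

A → B = min(1, 1 − 0.10 + 0.08) = min(1, 0.98) = 0.98
(A → B) → C = min(1, 1 − 0.98 + 0.93) = min(1, 0.95) = 0.95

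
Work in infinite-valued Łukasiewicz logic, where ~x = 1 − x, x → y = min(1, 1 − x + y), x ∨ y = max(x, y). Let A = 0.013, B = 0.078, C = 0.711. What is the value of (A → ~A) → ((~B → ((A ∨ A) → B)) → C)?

~A = 1 − 0.013 = 0.987
A → ~A = min(1, 1 − 0.013 + 0.987) = min(1, 1.974) = 1.000
~B = 1 − 0.078 = 0.922
A ∨ A = max(0.013, 0.013) = 0.013
(A ∨ A) → B = min(1, 1 − 0.013 + 0.078) = min(1, 1.065) = 1.000
~B → ((A ∨ A) → B) = min(1, 1 − 0.922 + 1.000) = min(1, 1.078) = 1.000
(~B → ((A ∨ A) → B)) → C = min(1, 1 − 1.000 + 0.711) = min(1, 0.711) = 0.711
(A → ~A) → ((~B → ((A ∨ A) → B)) → C) = min(1, 1 − 1.000 + 0.711) = min(1, 0.711) = 0.711

0.711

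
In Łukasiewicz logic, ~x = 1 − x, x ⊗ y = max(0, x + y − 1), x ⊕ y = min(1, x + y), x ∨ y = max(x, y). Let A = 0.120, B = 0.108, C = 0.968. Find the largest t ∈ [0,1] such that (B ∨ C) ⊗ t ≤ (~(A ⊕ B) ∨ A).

B ∨ C = max(0.108, 0.968) = 0.968
So the left factor is B ∨ C = 0.968.
A ⊕ B = min(1, 0.120 + 0.108) = min(1, 0.228) = 0.228
~(A ⊕ B) = 1 − 0.228 = 0.772
~(A ⊕ B) ∨ A = max(0.772, 0.120) = 0.772
So the right-hand bound is ~(A ⊕ B) ∨ A = 0.772.
The residuum of the Łukasiewicz t-norm gives the supremum: min(1, 1 − 0.968 + 0.772).
1 − 0.968 + 0.772 = 0.804, so t = min(1, 0.804) = 0.804.
Check: 0.968 ⊗ 0.804 = max(0, 0.772) = 0.772 ≤ 0.772.

0.804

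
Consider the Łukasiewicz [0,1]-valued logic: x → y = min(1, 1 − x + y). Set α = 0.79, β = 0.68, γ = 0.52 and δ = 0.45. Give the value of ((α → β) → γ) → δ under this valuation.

α → β = min(1, 1 − 0.79 + 0.68) = min(1, 0.89) = 0.89
(α → β) → γ = min(1, 1 − 0.89 + 0.52) = min(1, 0.63) = 0.63
((α → β) → γ) → δ = min(1, 1 − 0.63 + 0.45) = min(1, 0.82) = 0.82

0.82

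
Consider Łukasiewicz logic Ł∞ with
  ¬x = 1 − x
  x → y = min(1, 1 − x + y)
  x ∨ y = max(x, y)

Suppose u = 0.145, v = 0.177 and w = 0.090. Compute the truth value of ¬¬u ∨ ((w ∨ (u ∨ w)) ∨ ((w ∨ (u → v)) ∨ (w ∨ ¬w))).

¬u = 1 − 0.145 = 0.855
¬¬u = 1 − 0.855 = 0.145
u ∨ w = max(0.145, 0.090) = 0.145
w ∨ (u ∨ w) = max(0.090, 0.145) = 0.145
u → v = min(1, 1 − 0.145 + 0.177) = min(1, 1.032) = 1.000
w ∨ (u → v) = max(0.090, 1.000) = 1.000
¬w = 1 − 0.090 = 0.910
w ∨ ¬w = max(0.090, 0.910) = 0.910
(w ∨ (u → v)) ∨ (w ∨ ¬w) = max(1.000, 0.910) = 1.000
(w ∨ (u ∨ w)) ∨ ((w ∨ (u → v)) ∨ (w ∨ ¬w)) = max(0.145, 1.000) = 1.000
¬¬u ∨ ((w ∨ (u ∨ w)) ∨ ((w ∨ (u → v)) ∨ (w ∨ ¬w))) = max(0.145, 1.000) = 1.000

1.000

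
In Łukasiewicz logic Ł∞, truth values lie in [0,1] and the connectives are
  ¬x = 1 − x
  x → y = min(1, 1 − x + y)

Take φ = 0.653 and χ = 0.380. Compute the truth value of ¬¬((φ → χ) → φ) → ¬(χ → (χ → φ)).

0.074

φ → χ = min(1, 1 − 0.653 + 0.380) = min(1, 0.727) = 0.727
(φ → χ) → φ = min(1, 1 − 0.727 + 0.653) = min(1, 0.926) = 0.926
¬((φ → χ) → φ) = 1 − 0.926 = 0.074
¬¬((φ → χ) → φ) = 1 − 0.074 = 0.926
χ → φ = min(1, 1 − 0.380 + 0.653) = min(1, 1.273) = 1.000
χ → (χ → φ) = min(1, 1 − 0.380 + 1.000) = min(1, 1.620) = 1.000
¬(χ → (χ → φ)) = 1 − 1.000 = 0.000
¬¬((φ → χ) → φ) → ¬(χ → (χ → φ)) = min(1, 1 − 0.926 + 0.000) = min(1, 0.074) = 0.074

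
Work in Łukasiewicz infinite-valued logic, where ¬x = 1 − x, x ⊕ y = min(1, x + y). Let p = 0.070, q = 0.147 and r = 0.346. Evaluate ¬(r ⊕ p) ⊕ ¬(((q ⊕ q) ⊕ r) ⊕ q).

0.797

r ⊕ p = min(1, 0.346 + 0.070) = min(1, 0.416) = 0.416
¬(r ⊕ p) = 1 − 0.416 = 0.584
q ⊕ q = min(1, 0.147 + 0.147) = min(1, 0.294) = 0.294
(q ⊕ q) ⊕ r = min(1, 0.294 + 0.346) = min(1, 0.640) = 0.640
((q ⊕ q) ⊕ r) ⊕ q = min(1, 0.640 + 0.147) = min(1, 0.787) = 0.787
¬(((q ⊕ q) ⊕ r) ⊕ q) = 1 − 0.787 = 0.213
¬(r ⊕ p) ⊕ ¬(((q ⊕ q) ⊕ r) ⊕ q) = min(1, 0.584 + 0.213) = min(1, 0.797) = 0.797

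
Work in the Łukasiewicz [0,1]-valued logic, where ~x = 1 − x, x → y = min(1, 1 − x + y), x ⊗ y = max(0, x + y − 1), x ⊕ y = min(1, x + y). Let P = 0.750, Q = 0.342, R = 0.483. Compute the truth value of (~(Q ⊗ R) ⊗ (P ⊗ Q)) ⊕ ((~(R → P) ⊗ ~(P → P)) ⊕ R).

0.575

Q ⊗ R = max(0, 0.342 + 0.483 − 1) = max(0, -0.175) = 0.000
~(Q ⊗ R) = 1 − 0.000 = 1.000
P ⊗ Q = max(0, 0.750 + 0.342 − 1) = max(0, 0.092) = 0.092
~(Q ⊗ R) ⊗ (P ⊗ Q) = max(0, 1.000 + 0.092 − 1) = max(0, 0.092) = 0.092
R → P = min(1, 1 − 0.483 + 0.750) = min(1, 1.267) = 1.000
~(R → P) = 1 − 1.000 = 0.000
P → P = min(1, 1 − 0.750 + 0.750) = min(1, 1.000) = 1.000
~(P → P) = 1 − 1.000 = 0.000
~(R → P) ⊗ ~(P → P) = max(0, 0.000 + 0.000 − 1) = max(0, -1.000) = 0.000
(~(R → P) ⊗ ~(P → P)) ⊕ R = min(1, 0.000 + 0.483) = min(1, 0.483) = 0.483
(~(Q ⊗ R) ⊗ (P ⊗ Q)) ⊕ ((~(R → P) ⊗ ~(P → P)) ⊕ R) = min(1, 0.092 + 0.483) = min(1, 0.575) = 0.575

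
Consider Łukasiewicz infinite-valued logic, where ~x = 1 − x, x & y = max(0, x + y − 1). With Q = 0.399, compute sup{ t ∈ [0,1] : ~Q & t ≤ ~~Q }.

~Q = 1 − 0.399 = 0.601
So the left factor is ~Q = 0.601.
~~Q = 1 − 0.601 = 0.399
So the right-hand bound is ~~Q = 0.399.
The residuum of the Łukasiewicz t-norm gives the supremum: min(1, 1 − 0.601 + 0.399).
1 − 0.601 + 0.399 = 0.798, so t = min(1, 0.798) = 0.798.
Check: 0.601 & 0.798 = max(0, 0.399) = 0.399 ≤ 0.399.

0.798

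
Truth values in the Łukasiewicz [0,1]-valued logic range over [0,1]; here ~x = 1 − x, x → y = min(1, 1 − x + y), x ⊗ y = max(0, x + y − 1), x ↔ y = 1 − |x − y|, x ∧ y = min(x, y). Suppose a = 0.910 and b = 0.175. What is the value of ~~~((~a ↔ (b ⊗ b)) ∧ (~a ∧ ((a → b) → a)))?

0.910

~a = 1 − 0.910 = 0.090
b ⊗ b = max(0, 0.175 + 0.175 − 1) = max(0, -0.650) = 0.000
~a ↔ (b ⊗ b) = 1 − |0.090 − 0.000| = 1 − 0.090 = 0.910
a → b = min(1, 1 − 0.910 + 0.175) = min(1, 0.265) = 0.265
(a → b) → a = min(1, 1 − 0.265 + 0.910) = min(1, 1.645) = 1.000
~a ∧ ((a → b) → a) = min(0.090, 1.000) = 0.090
(~a ↔ (b ⊗ b)) ∧ (~a ∧ ((a → b) → a)) = min(0.910, 0.090) = 0.090
~((~a ↔ (b ⊗ b)) ∧ (~a ∧ ((a → b) → a))) = 1 − 0.090 = 0.910
~~((~a ↔ (b ⊗ b)) ∧ (~a ∧ ((a → b) → a))) = 1 − 0.910 = 0.090
~~~((~a ↔ (b ⊗ b)) ∧ (~a ∧ ((a → b) → a))) = 1 − 0.090 = 0.910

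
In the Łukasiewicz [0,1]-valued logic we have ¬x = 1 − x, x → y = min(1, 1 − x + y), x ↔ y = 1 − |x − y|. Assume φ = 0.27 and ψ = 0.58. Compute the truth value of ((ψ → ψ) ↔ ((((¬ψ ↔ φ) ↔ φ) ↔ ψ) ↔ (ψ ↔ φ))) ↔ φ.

ψ → ψ = min(1, 1 − 0.58 + 0.58) = min(1, 1.00) = 1.00
¬ψ = 1 − 0.58 = 0.42
¬ψ ↔ φ = 1 − |0.42 − 0.27| = 1 − 0.15 = 0.85
(¬ψ ↔ φ) ↔ φ = 1 − |0.85 − 0.27| = 1 − 0.58 = 0.42
((¬ψ ↔ φ) ↔ φ) ↔ ψ = 1 − |0.42 − 0.58| = 1 − 0.16 = 0.84
ψ ↔ φ = 1 − |0.58 − 0.27| = 1 − 0.31 = 0.69
(((¬ψ ↔ φ) ↔ φ) ↔ ψ) ↔ (ψ ↔ φ) = 1 − |0.84 − 0.69| = 1 − 0.15 = 0.85
(ψ → ψ) ↔ ((((¬ψ ↔ φ) ↔ φ) ↔ ψ) ↔ (ψ ↔ φ)) = 1 − |1.00 − 0.85| = 1 − 0.15 = 0.85
((ψ → ψ) ↔ ((((¬ψ ↔ φ) ↔ φ) ↔ ψ) ↔ (ψ ↔ φ))) ↔ φ = 1 − |0.85 − 0.27| = 1 − 0.58 = 0.42

0.42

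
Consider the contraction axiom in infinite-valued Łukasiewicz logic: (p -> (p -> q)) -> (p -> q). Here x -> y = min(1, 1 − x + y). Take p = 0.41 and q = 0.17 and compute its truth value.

0.76

p -> q = min(1, 1 − 0.41 + 0.17) = min(1, 0.76) = 0.76
p -> (p -> q) = min(1, 1 − 0.41 + 0.76) = min(1, 1.35) = 1.00
(p -> (p -> q)) -> (p -> q) = min(1, 1 − 1.00 + 0.76) = min(1, 0.76) = 0.76
(The value 0.76 < 1 shows this instance is not satisfied; fails in Ł∞ (the t-norm is not idempotent).)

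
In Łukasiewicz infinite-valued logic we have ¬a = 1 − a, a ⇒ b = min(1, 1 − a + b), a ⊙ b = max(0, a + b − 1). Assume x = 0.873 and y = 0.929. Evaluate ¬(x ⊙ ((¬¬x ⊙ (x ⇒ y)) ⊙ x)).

0.381

¬x = 1 − 0.873 = 0.127
¬¬x = 1 − 0.127 = 0.873
x ⇒ y = min(1, 1 − 0.873 + 0.929) = min(1, 1.056) = 1.000
¬¬x ⊙ (x ⇒ y) = max(0, 0.873 + 1.000 − 1) = max(0, 0.873) = 0.873
(¬¬x ⊙ (x ⇒ y)) ⊙ x = max(0, 0.873 + 0.873 − 1) = max(0, 0.746) = 0.746
x ⊙ ((¬¬x ⊙ (x ⇒ y)) ⊙ x) = max(0, 0.873 + 0.746 − 1) = max(0, 0.619) = 0.619
¬(x ⊙ ((¬¬x ⊙ (x ⇒ y)) ⊙ x)) = 1 − 0.619 = 0.381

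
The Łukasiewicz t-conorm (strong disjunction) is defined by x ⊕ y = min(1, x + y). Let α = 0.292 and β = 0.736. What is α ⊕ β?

α ⊕ β = min(1, 0.292 + 0.736) = min(1, 1.028) = 1.000
For comparison, the Gödel t-conorm max(x, y) would give 0.736.

1.000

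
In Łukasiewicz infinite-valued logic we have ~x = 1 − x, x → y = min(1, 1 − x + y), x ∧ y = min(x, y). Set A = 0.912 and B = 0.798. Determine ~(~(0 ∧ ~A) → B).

0.202

~A = 1 − 0.912 = 0.088
0 ∧ ~A = min(0.000, 0.088) = 0.000
~(0 ∧ ~A) = 1 − 0.000 = 1.000
~(0 ∧ ~A) → B = min(1, 1 − 1.000 + 0.798) = min(1, 0.798) = 0.798
~(~(0 ∧ ~A) → B) = 1 − 0.798 = 0.202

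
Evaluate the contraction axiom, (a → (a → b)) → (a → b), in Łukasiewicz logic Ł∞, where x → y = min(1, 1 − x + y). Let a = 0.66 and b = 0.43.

a → b = min(1, 1 − 0.66 + 0.43) = min(1, 0.77) = 0.77
a → (a → b) = min(1, 1 − 0.66 + 0.77) = min(1, 1.11) = 1.00
(a → (a → b)) → (a → b) = min(1, 1 − 1.00 + 0.77) = min(1, 0.77) = 0.77
(The value 0.77 < 1 shows this instance is not satisfied; fails in Ł∞ (the t-norm is not idempotent).)

0.77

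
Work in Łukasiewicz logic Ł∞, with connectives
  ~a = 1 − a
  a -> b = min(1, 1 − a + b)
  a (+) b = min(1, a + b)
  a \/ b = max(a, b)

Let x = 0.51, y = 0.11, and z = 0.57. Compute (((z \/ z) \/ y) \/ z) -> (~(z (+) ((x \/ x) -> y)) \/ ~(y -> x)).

0.43

z \/ z = max(0.57, 0.57) = 0.57
(z \/ z) \/ y = max(0.57, 0.11) = 0.57
((z \/ z) \/ y) \/ z = max(0.57, 0.57) = 0.57
x \/ x = max(0.51, 0.51) = 0.51
(x \/ x) -> y = min(1, 1 − 0.51 + 0.11) = min(1, 0.60) = 0.60
z (+) ((x \/ x) -> y) = min(1, 0.57 + 0.60) = min(1, 1.17) = 1.00
~(z (+) ((x \/ x) -> y)) = 1 − 1.00 = 0.00
y -> x = min(1, 1 − 0.11 + 0.51) = min(1, 1.40) = 1.00
~(y -> x) = 1 − 1.00 = 0.00
~(z (+) ((x \/ x) -> y)) \/ ~(y -> x) = max(0.00, 0.00) = 0.00
(((z \/ z) \/ y) \/ z) -> (~(z (+) ((x \/ x) -> y)) \/ ~(y -> x)) = min(1, 1 − 0.57 + 0.00) = min(1, 0.43) = 0.43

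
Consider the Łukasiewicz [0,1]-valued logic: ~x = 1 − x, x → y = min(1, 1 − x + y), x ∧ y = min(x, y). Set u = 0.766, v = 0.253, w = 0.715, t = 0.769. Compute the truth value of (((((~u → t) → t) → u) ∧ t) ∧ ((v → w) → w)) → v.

~u = 1 − 0.766 = 0.234
~u → t = min(1, 1 − 0.234 + 0.769) = min(1, 1.535) = 1.000
(~u → t) → t = min(1, 1 − 1.000 + 0.769) = min(1, 0.769) = 0.769
((~u → t) → t) → u = min(1, 1 − 0.769 + 0.766) = min(1, 0.997) = 0.997
(((~u → t) → t) → u) ∧ t = min(0.997, 0.769) = 0.769
v → w = min(1, 1 − 0.253 + 0.715) = min(1, 1.462) = 1.000
(v → w) → w = min(1, 1 − 1.000 + 0.715) = min(1, 0.715) = 0.715
((((~u → t) → t) → u) ∧ t) ∧ ((v → w) → w) = min(0.769, 0.715) = 0.715
(((((~u → t) → t) → u) ∧ t) ∧ ((v → w) → w)) → v = min(1, 1 − 0.715 + 0.253) = min(1, 0.538) = 0.538

0.538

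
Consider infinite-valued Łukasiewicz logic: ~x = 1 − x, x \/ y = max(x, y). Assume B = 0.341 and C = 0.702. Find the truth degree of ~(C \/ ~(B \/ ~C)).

~C = 1 − 0.702 = 0.298
B \/ ~C = max(0.341, 0.298) = 0.341
~(B \/ ~C) = 1 − 0.341 = 0.659
C \/ ~(B \/ ~C) = max(0.702, 0.659) = 0.702
~(C \/ ~(B \/ ~C)) = 1 − 0.702 = 0.298

0.298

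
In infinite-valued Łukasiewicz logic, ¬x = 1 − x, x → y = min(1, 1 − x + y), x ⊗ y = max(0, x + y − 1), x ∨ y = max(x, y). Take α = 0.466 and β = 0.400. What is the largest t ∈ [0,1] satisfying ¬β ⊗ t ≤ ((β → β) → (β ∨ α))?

¬β = 1 − 0.400 = 0.600
So the left factor is ¬β = 0.600.
β → β = min(1, 1 − 0.400 + 0.400) = min(1, 1.000) = 1.000
β ∨ α = max(0.400, 0.466) = 0.466
(β → β) → (β ∨ α) = min(1, 1 − 1.000 + 0.466) = min(1, 0.466) = 0.466
So the right-hand bound is (β → β) → (β ∨ α) = 0.466.
The residuum of the Łukasiewicz t-norm gives the supremum: min(1, 1 − 0.600 + 0.466).
1 − 0.600 + 0.466 = 0.866, so t = min(1, 0.866) = 0.866.
Check: 0.600 ⊗ 0.866 = max(0, 0.466) = 0.466 ≤ 0.466.

0.866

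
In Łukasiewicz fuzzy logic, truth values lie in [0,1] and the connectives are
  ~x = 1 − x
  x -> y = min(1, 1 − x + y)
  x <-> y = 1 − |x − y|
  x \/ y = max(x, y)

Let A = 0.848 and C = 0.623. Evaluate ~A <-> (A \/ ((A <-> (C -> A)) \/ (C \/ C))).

0.304

~A = 1 − 0.848 = 0.152
C -> A = min(1, 1 − 0.623 + 0.848) = min(1, 1.225) = 1.000
A <-> (C -> A) = 1 − |0.848 − 1.000| = 1 − 0.152 = 0.848
C \/ C = max(0.623, 0.623) = 0.623
(A <-> (C -> A)) \/ (C \/ C) = max(0.848, 0.623) = 0.848
A \/ ((A <-> (C -> A)) \/ (C \/ C)) = max(0.848, 0.848) = 0.848
~A <-> (A \/ ((A <-> (C -> A)) \/ (C \/ C))) = 1 − |0.152 − 0.848| = 1 − 0.696 = 0.304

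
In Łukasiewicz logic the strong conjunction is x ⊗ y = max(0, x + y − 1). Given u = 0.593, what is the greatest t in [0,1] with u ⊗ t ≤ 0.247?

The residuum of the Łukasiewicz t-norm gives the supremum: min(1, 1 − 0.593 + 0.247).
1 − 0.593 + 0.247 = 0.654, so t = min(1, 0.654) = 0.654.
Check: 0.593 ⊗ 0.654 = max(0, 0.247) = 0.247 ≤ 0.247.

0.654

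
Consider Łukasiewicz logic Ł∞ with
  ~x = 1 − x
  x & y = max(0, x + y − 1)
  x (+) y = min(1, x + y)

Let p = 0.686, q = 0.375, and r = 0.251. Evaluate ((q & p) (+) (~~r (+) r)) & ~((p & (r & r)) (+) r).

0.312

q & p = max(0, 0.375 + 0.686 − 1) = max(0, 0.061) = 0.061
~r = 1 − 0.251 = 0.749
~~r = 1 − 0.749 = 0.251
~~r (+) r = min(1, 0.251 + 0.251) = min(1, 0.502) = 0.502
(q & p) (+) (~~r (+) r) = min(1, 0.061 + 0.502) = min(1, 0.563) = 0.563
r & r = max(0, 0.251 + 0.251 − 1) = max(0, -0.498) = 0.000
p & (r & r) = max(0, 0.686 + 0.000 − 1) = max(0, -0.314) = 0.000
(p & (r & r)) (+) r = min(1, 0.000 + 0.251) = min(1, 0.251) = 0.251
~((p & (r & r)) (+) r) = 1 − 0.251 = 0.749
((q & p) (+) (~~r (+) r)) & ~((p & (r & r)) (+) r) = max(0, 0.563 + 0.749 − 1) = max(0, 0.312) = 0.312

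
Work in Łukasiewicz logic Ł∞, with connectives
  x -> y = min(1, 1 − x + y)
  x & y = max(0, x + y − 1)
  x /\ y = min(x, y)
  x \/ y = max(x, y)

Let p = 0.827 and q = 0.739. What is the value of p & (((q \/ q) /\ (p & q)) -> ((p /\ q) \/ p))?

q \/ q = max(0.739, 0.739) = 0.739
p & q = max(0, 0.827 + 0.739 − 1) = max(0, 0.566) = 0.566
(q \/ q) /\ (p & q) = min(0.739, 0.566) = 0.566
p /\ q = min(0.827, 0.739) = 0.739
(p /\ q) \/ p = max(0.739, 0.827) = 0.827
((q \/ q) /\ (p & q)) -> ((p /\ q) \/ p) = min(1, 1 − 0.566 + 0.827) = min(1, 1.261) = 1.000
p & (((q \/ q) /\ (p & q)) -> ((p /\ q) \/ p)) = max(0, 0.827 + 1.000 − 1) = max(0, 0.827) = 0.827

0.827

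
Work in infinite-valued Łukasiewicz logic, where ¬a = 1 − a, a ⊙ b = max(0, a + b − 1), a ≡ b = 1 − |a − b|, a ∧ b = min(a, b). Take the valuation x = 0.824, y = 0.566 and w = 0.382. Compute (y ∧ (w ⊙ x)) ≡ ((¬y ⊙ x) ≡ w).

w ⊙ x = max(0, 0.382 + 0.824 − 1) = max(0, 0.206) = 0.206
y ∧ (w ⊙ x) = min(0.566, 0.206) = 0.206
¬y = 1 − 0.566 = 0.434
¬y ⊙ x = max(0, 0.434 + 0.824 − 1) = max(0, 0.258) = 0.258
(¬y ⊙ x) ≡ w = 1 − |0.258 − 0.382| = 1 − 0.124 = 0.876
(y ∧ (w ⊙ x)) ≡ ((¬y ⊙ x) ≡ w) = 1 − |0.206 − 0.876| = 1 − 0.670 = 0.330

0.330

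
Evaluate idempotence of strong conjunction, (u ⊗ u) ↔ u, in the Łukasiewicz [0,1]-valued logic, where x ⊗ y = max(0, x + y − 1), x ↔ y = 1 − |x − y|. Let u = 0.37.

u ⊗ u = max(0, 0.37 + 0.37 − 1) = max(0, -0.26) = 0.00
(u ⊗ u) ↔ u = 1 − |0.00 − 0.37| = 1 − 0.37 = 0.63
(The value 0.63 < 1 shows this instance is not satisfied; fails in Ł∞ since a ⊗ a = max(0, 2a−1) ≠ a in general.)

0.63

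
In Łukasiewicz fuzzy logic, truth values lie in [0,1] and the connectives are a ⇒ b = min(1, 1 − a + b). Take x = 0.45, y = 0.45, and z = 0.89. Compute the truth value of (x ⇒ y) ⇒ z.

x ⇒ y = min(1, 1 − 0.45 + 0.45) = min(1, 1.00) = 1.00
(x ⇒ y) ⇒ z = min(1, 1 − 1.00 + 0.89) = min(1, 0.89) = 0.89

0.89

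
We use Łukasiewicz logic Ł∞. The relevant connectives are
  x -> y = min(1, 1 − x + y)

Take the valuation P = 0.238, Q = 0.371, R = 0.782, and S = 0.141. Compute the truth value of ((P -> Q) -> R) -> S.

P -> Q = min(1, 1 − 0.238 + 0.371) = min(1, 1.133) = 1.000
(P -> Q) -> R = min(1, 1 − 1.000 + 0.782) = min(1, 0.782) = 0.782
((P -> Q) -> R) -> S = min(1, 1 − 0.782 + 0.141) = min(1, 0.359) = 0.359

0.359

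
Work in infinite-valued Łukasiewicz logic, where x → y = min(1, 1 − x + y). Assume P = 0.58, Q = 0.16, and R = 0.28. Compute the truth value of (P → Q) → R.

P → Q = min(1, 1 − 0.58 + 0.16) = min(1, 0.58) = 0.58
(P → Q) → R = min(1, 1 − 0.58 + 0.28) = min(1, 0.70) = 0.70

0.70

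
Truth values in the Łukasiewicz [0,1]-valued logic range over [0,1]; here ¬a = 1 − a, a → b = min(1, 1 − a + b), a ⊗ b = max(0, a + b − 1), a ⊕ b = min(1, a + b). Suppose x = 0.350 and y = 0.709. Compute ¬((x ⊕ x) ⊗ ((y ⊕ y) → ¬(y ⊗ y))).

0.718

x ⊕ x = min(1, 0.350 + 0.350) = min(1, 0.700) = 0.700
y ⊕ y = min(1, 0.709 + 0.709) = min(1, 1.418) = 1.000
y ⊗ y = max(0, 0.709 + 0.709 − 1) = max(0, 0.418) = 0.418
¬(y ⊗ y) = 1 − 0.418 = 0.582
(y ⊕ y) → ¬(y ⊗ y) = min(1, 1 − 1.000 + 0.582) = min(1, 0.582) = 0.582
(x ⊕ x) ⊗ ((y ⊕ y) → ¬(y ⊗ y)) = max(0, 0.700 + 0.582 − 1) = max(0, 0.282) = 0.282
¬((x ⊕ x) ⊗ ((y ⊕ y) → ¬(y ⊗ y))) = 1 − 0.282 = 0.718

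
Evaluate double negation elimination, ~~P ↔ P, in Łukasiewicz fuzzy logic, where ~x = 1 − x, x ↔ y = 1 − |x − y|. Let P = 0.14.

~P = 1 − 0.14 = 0.86
~~P = 1 − 0.86 = 0.14
~~P ↔ P = 1 − |0.14 − 0.14| = 1 − 0.00 = 1.00
(As expected: always 1 in Ł∞ since negation is involutive.)

1.00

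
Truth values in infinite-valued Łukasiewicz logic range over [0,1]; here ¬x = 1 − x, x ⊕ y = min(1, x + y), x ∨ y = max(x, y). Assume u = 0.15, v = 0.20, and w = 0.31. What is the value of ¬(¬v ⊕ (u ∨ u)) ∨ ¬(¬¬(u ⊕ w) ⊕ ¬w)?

0.05

¬v = 1 − 0.20 = 0.80
u ∨ u = max(0.15, 0.15) = 0.15
¬v ⊕ (u ∨ u) = min(1, 0.80 + 0.15) = min(1, 0.95) = 0.95
¬(¬v ⊕ (u ∨ u)) = 1 − 0.95 = 0.05
u ⊕ w = min(1, 0.15 + 0.31) = min(1, 0.46) = 0.46
¬(u ⊕ w) = 1 − 0.46 = 0.54
¬¬(u ⊕ w) = 1 − 0.54 = 0.46
¬w = 1 − 0.31 = 0.69
¬¬(u ⊕ w) ⊕ ¬w = min(1, 0.46 + 0.69) = min(1, 1.15) = 1.00
¬(¬¬(u ⊕ w) ⊕ ¬w) = 1 − 1.00 = 0.00
¬(¬v ⊕ (u ∨ u)) ∨ ¬(¬¬(u ⊕ w) ⊕ ¬w) = max(0.05, 0.00) = 0.05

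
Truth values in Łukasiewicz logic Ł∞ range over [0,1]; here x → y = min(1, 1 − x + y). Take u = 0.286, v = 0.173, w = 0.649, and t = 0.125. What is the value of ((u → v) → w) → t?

0.363

u → v = min(1, 1 − 0.286 + 0.173) = min(1, 0.887) = 0.887
(u → v) → w = min(1, 1 − 0.887 + 0.649) = min(1, 0.762) = 0.762
((u → v) → w) → t = min(1, 1 − 0.762 + 0.125) = min(1, 0.363) = 0.363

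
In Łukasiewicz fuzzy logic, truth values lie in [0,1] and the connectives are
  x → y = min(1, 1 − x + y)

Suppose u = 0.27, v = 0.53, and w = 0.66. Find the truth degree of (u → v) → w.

u → v = min(1, 1 − 0.27 + 0.53) = min(1, 1.26) = 1.00
(u → v) → w = min(1, 1 − 1.00 + 0.66) = min(1, 0.66) = 0.66

0.66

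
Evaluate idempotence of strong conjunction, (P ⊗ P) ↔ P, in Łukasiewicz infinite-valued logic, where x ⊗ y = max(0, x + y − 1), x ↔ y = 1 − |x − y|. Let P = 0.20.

0.80

P ⊗ P = max(0, 0.20 + 0.20 − 1) = max(0, -0.60) = 0.00
(P ⊗ P) ↔ P = 1 − |0.00 − 0.20| = 1 − 0.20 = 0.80
(The value 0.80 < 1 shows this instance is not satisfied; fails in Ł∞ since a ⊗ a = max(0, 2a−1) ≠ a in general.)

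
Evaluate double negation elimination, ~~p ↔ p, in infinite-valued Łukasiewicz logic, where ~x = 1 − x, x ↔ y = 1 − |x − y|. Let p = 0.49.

1.00

~p = 1 − 0.49 = 0.51
~~p = 1 − 0.51 = 0.49
~~p ↔ p = 1 − |0.49 − 0.49| = 1 − 0.00 = 1.00
(As expected: always 1 in Ł∞ since negation is involutive.)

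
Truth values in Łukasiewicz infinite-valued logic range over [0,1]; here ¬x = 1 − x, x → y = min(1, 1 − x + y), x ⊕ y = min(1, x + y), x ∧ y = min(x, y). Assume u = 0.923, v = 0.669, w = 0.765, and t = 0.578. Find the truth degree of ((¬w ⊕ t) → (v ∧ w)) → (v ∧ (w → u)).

0.813

¬w = 1 − 0.765 = 0.235
¬w ⊕ t = min(1, 0.235 + 0.578) = min(1, 0.813) = 0.813
v ∧ w = min(0.669, 0.765) = 0.669
(¬w ⊕ t) → (v ∧ w) = min(1, 1 − 0.813 + 0.669) = min(1, 0.856) = 0.856
w → u = min(1, 1 − 0.765 + 0.923) = min(1, 1.158) = 1.000
v ∧ (w → u) = min(0.669, 1.000) = 0.669
((¬w ⊕ t) → (v ∧ w)) → (v ∧ (w → u)) = min(1, 1 − 0.856 + 0.669) = min(1, 0.813) = 0.813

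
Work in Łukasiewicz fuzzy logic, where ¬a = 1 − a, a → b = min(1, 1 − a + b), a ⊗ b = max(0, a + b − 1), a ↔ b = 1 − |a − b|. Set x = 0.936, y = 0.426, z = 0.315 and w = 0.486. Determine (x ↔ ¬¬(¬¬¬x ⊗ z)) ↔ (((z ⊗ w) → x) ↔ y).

¬x = 1 − 0.936 = 0.064
¬¬x = 1 − 0.064 = 0.936
¬¬¬x = 1 − 0.936 = 0.064
¬¬¬x ⊗ z = max(0, 0.064 + 0.315 − 1) = max(0, -0.621) = 0.000
¬(¬¬¬x ⊗ z) = 1 − 0.000 = 1.000
¬¬(¬¬¬x ⊗ z) = 1 − 1.000 = 0.000
x ↔ ¬¬(¬¬¬x ⊗ z) = 1 − |0.936 − 0.000| = 1 − 0.936 = 0.064
z ⊗ w = max(0, 0.315 + 0.486 − 1) = max(0, -0.199) = 0.000
(z ⊗ w) → x = min(1, 1 − 0.000 + 0.936) = min(1, 1.936) = 1.000
((z ⊗ w) → x) ↔ y = 1 − |1.000 − 0.426| = 1 − 0.574 = 0.426
(x ↔ ¬¬(¬¬¬x ⊗ z)) ↔ (((z ⊗ w) → x) ↔ y) = 1 − |0.064 − 0.426| = 1 − 0.362 = 0.638

0.638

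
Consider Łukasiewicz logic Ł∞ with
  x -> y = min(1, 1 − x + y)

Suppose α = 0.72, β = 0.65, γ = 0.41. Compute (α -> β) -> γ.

α -> β = min(1, 1 − 0.72 + 0.65) = min(1, 0.93) = 0.93
(α -> β) -> γ = min(1, 1 − 0.93 + 0.41) = min(1, 0.48) = 0.48

0.48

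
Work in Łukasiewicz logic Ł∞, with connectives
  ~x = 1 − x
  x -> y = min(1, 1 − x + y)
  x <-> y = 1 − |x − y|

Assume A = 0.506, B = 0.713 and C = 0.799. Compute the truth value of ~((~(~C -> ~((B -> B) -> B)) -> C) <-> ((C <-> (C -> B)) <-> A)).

0.379

~C = 1 − 0.799 = 0.201
B -> B = min(1, 1 − 0.713 + 0.713) = min(1, 1.000) = 1.000
(B -> B) -> B = min(1, 1 − 1.000 + 0.713) = min(1, 0.713) = 0.713
~((B -> B) -> B) = 1 − 0.713 = 0.287
~C -> ~((B -> B) -> B) = min(1, 1 − 0.201 + 0.287) = min(1, 1.086) = 1.000
~(~C -> ~((B -> B) -> B)) = 1 − 1.000 = 0.000
~(~C -> ~((B -> B) -> B)) -> C = min(1, 1 − 0.000 + 0.799) = min(1, 1.799) = 1.000
C -> B = min(1, 1 − 0.799 + 0.713) = min(1, 0.914) = 0.914
C <-> (C -> B) = 1 − |0.799 − 0.914| = 1 − 0.115 = 0.885
(C <-> (C -> B)) <-> A = 1 − |0.885 − 0.506| = 1 − 0.379 = 0.621
(~(~C -> ~((B -> B) -> B)) -> C) <-> ((C <-> (C -> B)) <-> A) = 1 − |1.000 − 0.621| = 1 − 0.379 = 0.621
~((~(~C -> ~((B -> B) -> B)) -> C) <-> ((C <-> (C -> B)) <-> A)) = 1 − 0.621 = 0.379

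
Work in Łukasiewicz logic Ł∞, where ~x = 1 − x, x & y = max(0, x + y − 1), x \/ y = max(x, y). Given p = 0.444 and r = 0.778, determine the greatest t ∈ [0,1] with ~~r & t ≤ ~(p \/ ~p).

0.666

~r = 1 − 0.778 = 0.222
~~r = 1 − 0.222 = 0.778
So the left factor is ~~r = 0.778.
~p = 1 − 0.444 = 0.556
p \/ ~p = max(0.444, 0.556) = 0.556
~(p \/ ~p) = 1 − 0.556 = 0.444
So the right-hand bound is ~(p \/ ~p) = 0.444.
The residuum of the Łukasiewicz t-norm gives the supremum: min(1, 1 − 0.778 + 0.444).
1 − 0.778 + 0.444 = 0.666, so t = min(1, 0.666) = 0.666.
Check: 0.778 & 0.666 = max(0, 0.444) = 0.444 ≤ 0.444.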